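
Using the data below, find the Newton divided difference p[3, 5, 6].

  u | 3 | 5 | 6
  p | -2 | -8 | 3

14/3

p[3,5] = (-8 - (-2)) / (5 - 3) = -3
p[5,6] = (3 - (-8)) / (6 - 5) = 11
p[3,5,6] = (11 - (-3)) / (6 - 3) = 14/3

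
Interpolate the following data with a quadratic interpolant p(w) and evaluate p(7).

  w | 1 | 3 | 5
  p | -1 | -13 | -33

Evaluate each Lagrange basis at w = 7:
L_0(7) = (4)·(2)/[(-2)·(-4)] = 1
L_1(7) = (6)·(2)/[(2)·(-2)] = -3
L_2(7) = (6)·(4)/[(4)·(2)] = 3
Sum: (-1)·(1) + (-13)·(-3) + (-33)·(3) = -61

-61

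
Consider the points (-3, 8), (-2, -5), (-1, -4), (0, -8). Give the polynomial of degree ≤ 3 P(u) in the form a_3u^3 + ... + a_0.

P(u) = -(19/6)u^3 - 12u^2 - (77/6)u - 8

Newton's divided differences:
P[-3,-2] = (-5 - 8) / (-2 - (-3)) = -13
P[-2,-1] = (-4 - (-5)) / (-1 - (-2)) = 1
P[-1,0] = (-8 - (-4)) / (0 - (-1)) = -4
P[-3,-2,-1] = (1 - (-13)) / (-1 - (-3)) = 7
P[-2,-1,0] = (-4 - 1) / (0 - (-2)) = -5/2
P[-3,-2,-1,0] = (-5/2 - 7) / (0 - (-3)) = -19/6
P(u) = 8 + (-13)·(u + 3) + 7·(u + 3)(u + 2) + (-19/6)·(u + 3)(u + 2)(u + 1)
Expanding: P(u) = -(19/6)u^3 - 12u^2 - (77/6)u - 8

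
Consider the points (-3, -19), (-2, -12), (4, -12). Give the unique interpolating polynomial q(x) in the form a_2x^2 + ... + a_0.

q(x) = -x^2 + 2x - 4

Newton's divided differences:
q[-3,-2] = (-12 - (-19)) / (-2 - (-3)) = 7
q[-2,4] = (-12 - (-12)) / (4 - (-2)) = 0
q[-3,-2,4] = (0 - 7) / (4 - (-3)) = -1
q(x) = -19 + 7·(x + 3) + (-1)·(x + 3)(x + 2)
Expanding: q(x) = -x^2 + 2x - 4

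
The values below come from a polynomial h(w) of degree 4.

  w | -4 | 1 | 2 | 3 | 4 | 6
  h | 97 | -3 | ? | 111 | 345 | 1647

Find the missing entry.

The 5 known values determine h uniquely (degree ≤ 4).
L_0(2) = (1)·(-1)·(-2)·(-4)/[(-5)·(-7)·(-8)·(-10)] = -1/350
L_1(2) = (6)·(-1)·(-2)·(-4)/[(5)·(-2)·(-3)·(-5)] = 8/25
L_2(2) = (6)·(1)·(-2)·(-4)/[(7)·(2)·(-1)·(-3)] = 8/7
L_3(2) = (6)·(1)·(-1)·(-4)/[(8)·(3)·(1)·(-2)] = -1/2
L_4(2) = (6)·(1)·(-1)·(-2)/[(10)·(5)·(3)·(2)] = 1/25
Sum: 97·(-1/350) + (-3)·(8/25) + 111·(8/7) + 345·(-1/2) + 1647·(1/25) = 19

19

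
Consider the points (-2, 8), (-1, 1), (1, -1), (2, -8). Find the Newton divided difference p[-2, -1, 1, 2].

-1

p[-2,-1] = (1 - 8) / (-1 - (-2)) = -7
p[-1,1] = (-1 - 1) / (1 - (-1)) = -1
p[1,2] = (-8 - (-1)) / (2 - 1) = -7
p[-2,-1,1] = (-1 - (-7)) / (1 - (-2)) = 2
p[-1,1,2] = (-7 - (-1)) / (2 - (-1)) = -2
p[-2,-1,1,2] = (-2 - 2) / (2 - (-2)) = -1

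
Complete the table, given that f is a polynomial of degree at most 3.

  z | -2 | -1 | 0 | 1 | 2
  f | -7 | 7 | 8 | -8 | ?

-45

The 4 known values determine f uniquely (degree ≤ 3).
Evaluate each Lagrange basis at z = 2:
L_0(2) = (3)·(2)·(1)/[(-1)·(-2)·(-3)] = -1
L_1(2) = (4)·(2)·(1)/[(1)·(-1)·(-2)] = 4
L_2(2) = (4)·(3)·(1)/[(2)·(1)·(-1)] = -6
L_3(2) = (4)·(3)·(2)/[(3)·(2)·(1)] = 4
Sum: (-7)·(-1) + 7·(4) + 8·(-6) + (-8)·(4) = -45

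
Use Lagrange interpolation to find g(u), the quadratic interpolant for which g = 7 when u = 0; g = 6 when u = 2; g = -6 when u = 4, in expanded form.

g(u) = -(11/8)u^2 + (9/4)u + 7

Build the Lagrange basis polynomials:
L_0(u) = (u - 2)(u - 4) / [8] = (1/8)u^2 - (3/4)u + 1
L_1(u) = u(u - 4) / [-4] = -(1/4)u^2 + u
L_2(u) = u(u - 2) / [8] = (1/8)u^2 - (1/4)u
g(u) = 7·L_0 + 6·L_1 + (-6)·L_2
  7·L_0(u) = (7/8)u^2 - (21/4)u + 7
  6·L_1(u) = -(3/2)u^2 + 6u
  (-6)·L_2(u) = -(3/4)u^2 + (3/2)u
Adding term by term: -(11/8)u^2 + (9/4)u + 7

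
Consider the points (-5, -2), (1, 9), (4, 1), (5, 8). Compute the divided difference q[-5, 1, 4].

-1/2

q[-5,1] = (9 - (-2)) / (1 - (-5)) = 11/6
q[1,4] = (1 - 9) / (4 - 1) = -8/3
q[-5,1,4] = (-8/3 - 11/6) / (4 - (-5)) = -1/2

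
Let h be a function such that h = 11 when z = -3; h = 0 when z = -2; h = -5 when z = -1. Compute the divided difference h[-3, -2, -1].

h[-3,-2] = (0 - 11) / (-2 - (-3)) = -11
h[-2,-1] = (-5 - 0) / (-1 - (-2)) = -5
h[-3,-2,-1] = (-5 - (-11)) / (-1 - (-3)) = 3

3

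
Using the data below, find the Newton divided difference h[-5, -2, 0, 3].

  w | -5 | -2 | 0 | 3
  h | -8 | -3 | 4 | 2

h[-5,-2] = (-3 - (-8)) / (-2 - (-5)) = 5/3
h[-2,0] = (4 - (-3)) / (0 - (-2)) = 7/2
h[0,3] = (2 - 4) / (3 - 0) = -2/3
h[-5,-2,0] = (7/2 - 5/3) / (0 - (-5)) = 11/30
h[-2,0,3] = (-2/3 - 7/2) / (3 - (-2)) = -5/6
h[-5,-2,0,3] = (-5/6 - 11/30) / (3 - (-5)) = -3/20

-3/20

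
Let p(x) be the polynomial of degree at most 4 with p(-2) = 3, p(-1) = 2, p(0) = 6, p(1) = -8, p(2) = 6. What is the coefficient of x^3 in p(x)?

Build the Lagrange basis polynomials:
L_0(x) = (x + 1)x(x - 1)(x - 2) / [24] = (1/24)x^4 - (1/12)x^3 - (1/24)x^2 + (1/12)x
L_1(x) = (x + 2)x(x - 1)(x - 2) / [-6] = -(1/6)x^4 + (1/6)x^3 + (2/3)x^2 - (2/3)x
L_2(x) = (x + 2)(x + 1)(x - 1)(x - 2) / [4] = (1/4)x^4 - (5/4)x^2 + 1
L_3(x) = (x + 2)(x + 1)x(x - 2) / [-6] = -(1/6)x^4 - (1/6)x^3 + (2/3)x^2 + (2/3)x
L_4(x) = (x + 2)(x + 1)x(x - 1) / [24] = (1/24)x^4 + (1/12)x^3 - (1/24)x^2 - (1/12)x
p(x) = 3·L_0 + 2·L_1 + 6·L_2 + (-8)·L_3 + 6·L_4
Only the coefficient of x^3 is needed; take it from each L_i and combine:
3·(-1/12) + 2·(1/6) + 6·(0) + (-8)·(-1/6) + 6·(1/12) = 23/12

23/12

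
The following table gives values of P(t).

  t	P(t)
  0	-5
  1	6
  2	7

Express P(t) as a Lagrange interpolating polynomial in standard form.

Build the Lagrange basis polynomials:
L_0(t) = (t - 1)(t - 2) / [2] = (1/2)t^2 - (3/2)t + 1
L_1(t) = t(t - 2) / [-1] = -t^2 + 2t
L_2(t) = t(t - 1) / [2] = (1/2)t^2 - (1/2)t
P(t) = (-5)·L_0 + 6·L_1 + 7·L_2
  (-5)·L_0(t) = -(5/2)t^2 + (15/2)t - 5
  6·L_1(t) = -6t^2 + 12t
  7·L_2(t) = (7/2)t^2 - (7/2)t
Adding term by term: -5t^2 + 16t - 5

P(t) = -5t^2 + 16t - 5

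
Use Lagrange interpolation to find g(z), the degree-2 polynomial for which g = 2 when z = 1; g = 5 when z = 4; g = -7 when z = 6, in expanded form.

Build the Lagrange basis polynomials:
L_0(z) = (z - 4)(z - 6) / [15] = (1/15)z^2 - (2/3)z + 8/5
L_1(z) = (z - 1)(z - 6) / [-6] = -(1/6)z^2 + (7/6)z - 1
L_2(z) = (z - 1)(z - 4) / [10] = (1/10)z^2 - (1/2)z + 2/5
g(z) = 2·L_0 + 5·L_1 + (-7)·L_2
  2·L_0(z) = (2/15)z^2 - (4/3)z + 16/5
  5·L_1(z) = -(5/6)z^2 + (35/6)z - 5
  (-7)·L_2(z) = -(7/10)z^2 + (7/2)z - 14/5
Adding term by term: -(7/5)z^2 + 8z - 23/5

g(z) = -(7/5)z^2 + 8z - 23/5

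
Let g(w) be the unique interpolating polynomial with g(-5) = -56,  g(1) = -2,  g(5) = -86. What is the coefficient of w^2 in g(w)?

-3

The leading coefficient equals the top divided difference g[-5,1,5].
g[-5,1] = (-2 - (-56)) / (1 - (-5)) = 9
g[1,5] = (-86 - (-2)) / (5 - 1) = -21
g[-5,1,5] = (-21 - 9) / (5 - (-5)) = -3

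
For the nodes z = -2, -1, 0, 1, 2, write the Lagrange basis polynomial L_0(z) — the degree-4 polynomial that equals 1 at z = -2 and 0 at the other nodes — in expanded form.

L_0(z) = (1/24)z^4 - (1/12)z^3 - (1/24)z^2 + (1/12)z

L_0(z) = (z + 1)z(z - 1)(z - 2) / [(-1)·(-2)·(-3)·(-4)]
       = (z^4 - 2z^3 - z^2 + 2z) / (24)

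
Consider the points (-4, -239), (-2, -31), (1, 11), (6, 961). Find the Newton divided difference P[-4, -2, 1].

P[-4,-2] = (-31 - (-239)) / (-2 - (-4)) = 104
P[-2,1] = (11 - (-31)) / (1 - (-2)) = 14
P[-4,-2,1] = (14 - 104) / (1 - (-4)) = -18

-18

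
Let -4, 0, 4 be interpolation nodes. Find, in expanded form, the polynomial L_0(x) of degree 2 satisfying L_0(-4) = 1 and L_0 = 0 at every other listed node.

L_0(x) = (1/32)x^2 - (1/8)x

L_0(x) = x(x - 4) / [(-4)·(-8)]
       = (x^2 - 4x) / (32)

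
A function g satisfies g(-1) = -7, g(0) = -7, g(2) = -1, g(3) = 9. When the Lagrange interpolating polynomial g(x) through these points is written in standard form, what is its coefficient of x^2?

2/3

L_0(x) = x(x - 2)(x - 3) / [-12] = -(1/12)x^3 + (5/12)x^2 - (1/2)x
L_1(x) = (x + 1)(x - 2)(x - 3) / [6] = (1/6)x^3 - (2/3)x^2 + (1/6)x + 1
L_2(x) = (x + 1)x(x - 3) / [-6] = -(1/6)x^3 + (1/3)x^2 + (1/2)x
L_3(x) = (x + 1)x(x - 2) / [12] = (1/12)x^3 - (1/12)x^2 - (1/6)x
g(x) = (-7)·L_0 + (-7)·L_1 + (-1)·L_2 + 9·L_3
Only the coefficient of x^2 is needed; take it from each L_i and combine:
(-7)·(5/12) + (-7)·(-2/3) + (-1)·(1/3) + 9·(-1/12) = 2/3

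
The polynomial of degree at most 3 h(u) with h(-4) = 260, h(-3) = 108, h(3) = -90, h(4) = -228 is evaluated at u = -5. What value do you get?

510

Using Newton's divided-difference form:
h[-4,-3] = (108 - 260) / (-3 - (-4)) = -152
h[-3,3] = (-90 - 108) / (3 - (-3)) = -33
h[3,4] = (-228 - (-90)) / (4 - 3) = -138
h[-4,-3,3] = (-33 - (-152)) / (3 - (-4)) = 17
h[-3,3,4] = (-138 - (-33)) / (4 - (-3)) = -15
h[-4,-3,3,4] = (-15 - 17) / (4 - (-4)) = -4
h(-5) = 260 + (-152)·(-1) + 17·(-1)·(-2) + (-4)·(-1)·(-2)·(-8) = 510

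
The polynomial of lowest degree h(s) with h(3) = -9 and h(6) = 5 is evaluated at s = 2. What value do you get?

-41/3

Evaluate each Lagrange basis at s = 2:
L_0(2) = (-4)/[(-3)] = 4/3
L_1(2) = (-1)/[(3)] = -1/3
Sum: (-9)·(4/3) + 5·(-1/3) = -41/3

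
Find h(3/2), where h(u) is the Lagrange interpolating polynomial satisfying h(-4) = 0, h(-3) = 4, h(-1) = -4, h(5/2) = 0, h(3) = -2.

-173/112

Evaluate each Lagrange basis at u = 3/2:
L_0(3/2) = (9/2)·(5/2)·(-1)·(-3/2)/[(-1)·(-3)·(-13/2)·(-7)] = 45/364
L_1(3/2) = (11/2)·(5/2)·(-1)·(-3/2)/[(1)·(-2)·(-11/2)·(-6)] = -5/16
L_2(3/2) = (11/2)·(9/2)·(-1)·(-3/2)/[(3)·(2)·(-7/2)·(-4)] = 99/224
L_3(3/2) = (11/2)·(9/2)·(5/2)·(-3/2)/[(13/2)·(11/2)·(7/2)·(-1/2)] = 135/91
L_4(3/2) = (11/2)·(9/2)·(5/2)·(-1)/[(7)·(6)·(4)·(1/2)] = -165/224
Sum: 0 + 4·(-5/16) + (-4)·(99/224) + 0 + (-2)·(-165/224) = -173/112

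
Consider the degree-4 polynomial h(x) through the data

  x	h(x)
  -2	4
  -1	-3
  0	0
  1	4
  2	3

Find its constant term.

L_0(x) = (x + 1)x(x - 1)(x - 2) / [24] = (1/24)x^4 - (1/12)x^3 - (1/24)x^2 + (1/12)x
L_1(x) = (x + 2)x(x - 1)(x - 2) / [-6] = -(1/6)x^4 + (1/6)x^3 + (2/3)x^2 - (2/3)x
L_2(x) = (x + 2)(x + 1)(x - 1)(x - 2) / [4] = (1/4)x^4 - (5/4)x^2 + 1
L_3(x) = (x + 2)(x + 1)x(x - 2) / [-6] = -(1/6)x^4 - (1/6)x^3 + (2/3)x^2 + (2/3)x
L_4(x) = (x + 2)(x + 1)x(x - 1) / [24] = (1/24)x^4 + (1/12)x^3 - (1/24)x^2 - (1/12)x
h(x) = 4·L_0 + (-3)·L_1 + 0·L_2 + 4·L_3 + 3·L_4
Only the constant term is needed; take it from each L_i and combine:
4·(0) + (-3)·(0) + 0·(1) + 4·(0) + 3·(0) = 0

0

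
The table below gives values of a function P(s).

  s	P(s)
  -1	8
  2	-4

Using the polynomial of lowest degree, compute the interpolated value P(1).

Evaluate each Lagrange basis at s = 1:
L_0(1) = (-1)/[(-3)] = 1/3
L_1(1) = (2)/[(3)] = 2/3
Sum: 8·(1/3) + (-4)·(2/3) = 0

0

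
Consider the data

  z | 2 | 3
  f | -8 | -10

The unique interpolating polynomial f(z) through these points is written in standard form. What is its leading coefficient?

The leading coefficient equals the top divided difference f[2,3].
f[2,3] = (-10 - (-8)) / (3 - 2) = -2

-2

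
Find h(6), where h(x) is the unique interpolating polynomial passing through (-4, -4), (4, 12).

16

Evaluate each Lagrange basis at x = 6:
L_0(6) = (2)/[(-8)] = -1/4
L_1(6) = (10)/[(8)] = 5/4
Sum: (-4)·(-1/4) + 12·(5/4) = 16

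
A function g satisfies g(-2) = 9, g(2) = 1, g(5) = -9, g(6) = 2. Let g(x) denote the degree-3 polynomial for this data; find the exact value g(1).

L_0(1) = (-1)·(-4)·(-5)/[(-4)·(-7)·(-8)] = 5/56
L_1(1) = (3)·(-4)·(-5)/[(4)·(-3)·(-4)] = 5/4
L_2(1) = (3)·(-1)·(-5)/[(7)·(3)·(-1)] = -5/7
L_3(1) = (3)·(-1)·(-4)/[(8)·(4)·(1)] = 3/8
Sum: 9·(5/56) + 1·(5/4) + (-9)·(-5/7) + 2·(3/8) = 517/56

517/56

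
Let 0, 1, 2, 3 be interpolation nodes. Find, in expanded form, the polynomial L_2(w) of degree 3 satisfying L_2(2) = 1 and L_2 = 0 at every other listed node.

L_2(w) = w(w - 1)(w - 3) / [(2)·(1)·(-1)]
       = (w^3 - 4w^2 + 3w) / (-2)

L_2(w) = -(1/2)w^3 + 2w^2 - (3/2)w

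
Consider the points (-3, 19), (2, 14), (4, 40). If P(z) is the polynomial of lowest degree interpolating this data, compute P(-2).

Evaluate each Lagrange basis at z = -2:
L_0(-2) = (-4)·(-6)/[(-5)·(-7)] = 24/35
L_1(-2) = (1)·(-6)/[(5)·(-2)] = 3/5
L_2(-2) = (1)·(-4)/[(7)·(2)] = -2/7
Sum: 19·(24/35) + 14·(3/5) + 40·(-2/7) = 10

10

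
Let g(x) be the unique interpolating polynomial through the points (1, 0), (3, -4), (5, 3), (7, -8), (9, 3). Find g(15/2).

Evaluate each Lagrange basis at x = 15/2:
L_0(15/2) = (9/2)·(5/2)·(1/2)·(-3/2)/[(-2)·(-4)·(-6)·(-8)] = -45/2048
L_1(15/2) = (13/2)·(5/2)·(1/2)·(-3/2)/[(2)·(-2)·(-4)·(-6)] = 65/512
L_2(15/2) = (13/2)·(9/2)·(1/2)·(-3/2)/[(4)·(2)·(-2)·(-4)] = -351/1024
L_3(15/2) = (13/2)·(9/2)·(5/2)·(-3/2)/[(6)·(4)·(2)·(-2)] = 585/512
L_4(15/2) = (13/2)·(9/2)·(5/2)·(1/2)/[(8)·(6)·(4)·(2)] = 195/2048
Sum: 0 + (-4)·(65/512) + 3·(-351/1024) + (-8)·(585/512) + 3·(195/2048) = -21281/2048

-21281/2048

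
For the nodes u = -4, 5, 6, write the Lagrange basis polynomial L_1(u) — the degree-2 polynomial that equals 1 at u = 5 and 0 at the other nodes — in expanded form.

L_1(u) = -(1/9)u^2 + (2/9)u + 8/3

L_1(u) = (u + 4)(u - 6) / [(9)·(-1)]
       = (u^2 - 2u - 24) / (-9)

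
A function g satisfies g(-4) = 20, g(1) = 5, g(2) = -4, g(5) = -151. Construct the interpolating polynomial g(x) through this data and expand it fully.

L_0(x) = (x - 1)(x - 2)(x - 5) / [-270] = -(1/270)x^3 + (4/135)x^2 - (17/270)x + 1/27
L_1(x) = (x + 4)(x - 2)(x - 5) / [20] = (1/20)x^3 - (3/20)x^2 - (9/10)x + 2
L_2(x) = (x + 4)(x - 1)(x - 5) / [-18] = -(1/18)x^3 + (1/9)x^2 + (19/18)x - 10/9
L_3(x) = (x + 4)(x - 1)(x - 2) / [108] = (1/108)x^3 + (1/108)x^2 - (5/54)x + 2/27
g(x) = 20·L_0 + 5·L_1 + (-4)·L_2 + (-151)·L_3
  20·L_0(x) = -(2/27)x^3 + (16/27)x^2 - (34/27)x + 20/27
  5·L_1(x) = (1/4)x^3 - (3/4)x^2 - (9/2)x + 10
  (-4)·L_2(x) = (2/9)x^3 - (4/9)x^2 - (38/9)x + 40/9
  (-151)·L_3(x) = -(151/108)x^3 - (151/108)x^2 + (755/54)x - 302/27
Adding term by term: -x^3 - 2x^2 + 4x + 4

g(x) = -x^3 - 2x^2 + 4x + 4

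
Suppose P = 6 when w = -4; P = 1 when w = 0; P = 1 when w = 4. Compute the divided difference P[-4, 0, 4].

5/32

P[-4,0] = (1 - 6) / (0 - (-4)) = -5/4
P[0,4] = (1 - 1) / (4 - 0) = 0
P[-4,0,4] = (0 - (-5/4)) / (4 - (-4)) = 5/32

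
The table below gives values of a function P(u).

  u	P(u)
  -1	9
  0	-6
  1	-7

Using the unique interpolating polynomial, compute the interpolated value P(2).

Using Newton's divided-difference form:
P[-1,0] = (-6 - 9) / (0 - (-1)) = -15
P[0,1] = (-7 - (-6)) / (1 - 0) = -1
P[-1,0,1] = (-1 - (-15)) / (1 - (-1)) = 7
P(2) = 9 + (-15)·(3) + 7·(3)·(2) = 6

6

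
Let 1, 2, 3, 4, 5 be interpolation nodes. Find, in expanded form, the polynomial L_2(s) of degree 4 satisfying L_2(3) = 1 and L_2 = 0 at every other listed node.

L_2(s) = (s - 1)(s - 2)(s - 4)(s - 5) / [(2)·(1)·(-1)·(-2)]
       = (s^4 - 12s^3 + 49s^2 - 78s + 40) / (4)

L_2(s) = (1/4)s^4 - 3s^3 + (49/4)s^2 - (39/2)s + 10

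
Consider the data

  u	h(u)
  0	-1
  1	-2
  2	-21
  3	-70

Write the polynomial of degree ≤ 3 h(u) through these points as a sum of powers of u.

Newton's divided differences:
h[0,1] = (-2 - (-1)) / (1 - 0) = -1
h[1,2] = (-21 - (-2)) / (2 - 1) = -19
h[2,3] = (-70 - (-21)) / (3 - 2) = -49
h[0,1,2] = (-19 - (-1)) / (2 - 0) = -9
h[1,2,3] = (-49 - (-19)) / (3 - 1) = -15
h[0,1,2,3] = (-15 - (-9)) / (3 - 0) = -2
h(u) = -1 + (-1)·u + (-9)·u(u - 1) + (-2)·u(u - 1)(u - 2)
Expanding: h(u) = -2u^3 - 3u^2 + 4u - 1

h(u) = -2u^3 - 3u^2 + 4u - 1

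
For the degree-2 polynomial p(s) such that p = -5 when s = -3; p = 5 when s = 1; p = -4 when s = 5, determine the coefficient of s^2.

The leading coefficient equals the top divided difference p[-3,1,5].
p[-3,1] = (5 - (-5)) / (1 - (-3)) = 5/2
p[1,5] = (-4 - 5) / (5 - 1) = -9/4
p[-3,1,5] = (-9/4 - 5/2) / (5 - (-3)) = -19/32

-19/32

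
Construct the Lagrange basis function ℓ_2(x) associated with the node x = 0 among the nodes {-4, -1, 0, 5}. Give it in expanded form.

ℓ_2(x) = (x + 4)(x + 1)(x - 5) / [(4)·(1)·(-5)]
       = (x^3 - 21x - 20) / (-20)

ℓ_2(x) = -(1/20)x^3 + (21/20)x + 1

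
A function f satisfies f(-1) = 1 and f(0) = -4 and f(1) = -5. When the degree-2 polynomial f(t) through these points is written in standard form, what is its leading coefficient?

The leading coefficient equals the top divided difference f[-1,0,1].
f[-1,0] = (-4 - 1) / (0 - (-1)) = -5
f[0,1] = (-5 - (-4)) / (1 - 0) = -1
f[-1,0,1] = (-1 - (-5)) / (1 - (-1)) = 2

2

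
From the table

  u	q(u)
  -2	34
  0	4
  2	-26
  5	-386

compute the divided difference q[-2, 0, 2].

0

q[-2,0] = (4 - 34) / (0 - (-2)) = -15
q[0,2] = (-26 - 4) / (2 - 0) = -15
q[-2,0,2] = (-15 - (-15)) / (2 - (-2)) = 0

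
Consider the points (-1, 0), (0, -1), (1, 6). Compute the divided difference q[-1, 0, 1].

4

q[-1,0] = (-1 - 0) / (0 - (-1)) = -1
q[0,1] = (6 - (-1)) / (1 - 0) = 7
q[-1,0,1] = (7 - (-1)) / (1 - (-1)) = 4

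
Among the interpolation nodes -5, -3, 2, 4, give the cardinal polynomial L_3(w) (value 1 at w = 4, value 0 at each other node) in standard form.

L_3(w) = (w + 5)(w + 3)(w - 2) / [(9)·(7)·(2)]
       = (w^3 + 6w^2 - w - 30) / (126)

L_3(w) = (1/126)w^3 + (1/21)w^2 - (1/126)w - 5/21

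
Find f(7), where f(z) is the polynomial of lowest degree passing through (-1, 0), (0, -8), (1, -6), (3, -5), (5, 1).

562/5

Evaluate each Lagrange basis at z = 7:
L_0(7) = (7)·(6)·(4)·(2)/[(-1)·(-2)·(-4)·(-6)] = 7
L_1(7) = (8)·(6)·(4)·(2)/[(1)·(-1)·(-3)·(-5)] = -128/5
L_2(7) = (8)·(7)·(4)·(2)/[(2)·(1)·(-2)·(-4)] = 28
L_3(7) = (8)·(7)·(6)·(2)/[(4)·(3)·(2)·(-2)] = -14
L_4(7) = (8)·(7)·(6)·(4)/[(6)·(5)·(4)·(2)] = 28/5
Sum: 0 + (-8)·(-128/5) + (-6)·(28) + (-5)·(-14) + 1·(28/5) = 562/5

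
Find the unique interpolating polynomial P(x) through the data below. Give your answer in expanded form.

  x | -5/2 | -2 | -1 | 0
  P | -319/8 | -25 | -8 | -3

P(x) = x^3 - 3x^2 + x - 3

Newton's divided differences:
P[-5/2,-2] = (-25 - (-319/8)) / (-2 - (-5/2)) = 119/4
P[-2,-1] = (-8 - (-25)) / (-1 - (-2)) = 17
P[-1,0] = (-3 - (-8)) / (0 - (-1)) = 5
P[-5/2,-2,-1] = (17 - 119/4) / (-1 - (-5/2)) = -17/2
P[-2,-1,0] = (5 - 17) / (0 - (-2)) = -6
P[-5/2,-2,-1,0] = (-6 - (-17/2)) / (0 - (-5/2)) = 1
P(x) = -319/8 + (119/4)·(x + 5/2) + (-17/2)·(x + 5/2)(x + 2) + 1·(x + 5/2)(x + 2)(x + 1)
Expanding: P(x) = x^3 - 3x^2 + x - 3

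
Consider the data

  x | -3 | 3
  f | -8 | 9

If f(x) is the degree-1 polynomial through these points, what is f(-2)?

-31/6

Evaluate each Lagrange basis at x = -2:
L_0(-2) = (-5)/[(-6)] = 5/6
L_1(-2) = (1)/[(6)] = 1/6
Sum: (-8)·(5/6) + 9·(1/6) = -31/6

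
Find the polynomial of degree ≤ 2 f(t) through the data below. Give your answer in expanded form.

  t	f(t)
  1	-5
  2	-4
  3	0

Newton's divided differences:
f[1,2] = (-4 - (-5)) / (2 - 1) = 1
f[2,3] = (0 - (-4)) / (3 - 2) = 4
f[1,2,3] = (4 - 1) / (3 - 1) = 3/2
f(t) = -5 + 1·(t - 1) + (3/2)·(t - 1)(t - 2)
Expanding: f(t) = (3/2)t^2 - (7/2)t - 3

f(t) = (3/2)t^2 - (7/2)t - 3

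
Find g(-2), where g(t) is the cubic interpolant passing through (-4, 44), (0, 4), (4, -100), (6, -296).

Evaluate each Lagrange basis at t = -2:
L_0(-2) = (-2)·(-6)·(-8)/[(-4)·(-8)·(-10)] = 3/10
L_1(-2) = (2)·(-6)·(-8)/[(4)·(-4)·(-6)] = 1
L_2(-2) = (2)·(-2)·(-8)/[(8)·(4)·(-2)] = -1/2
L_3(-2) = (2)·(-2)·(-6)/[(10)·(6)·(2)] = 1/5
Sum: 44·(3/10) + 4·(1) + (-100)·(-1/2) + (-296)·(1/5) = 8

8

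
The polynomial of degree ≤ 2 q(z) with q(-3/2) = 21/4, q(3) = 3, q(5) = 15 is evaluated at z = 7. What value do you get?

L_0(7) = (4)·(2)/[(-9/2)·(-13/2)] = 32/117
L_1(7) = (17/2)·(2)/[(9/2)·(-2)] = -17/9
L_2(7) = (17/2)·(4)/[(13/2)·(2)] = 34/13
Sum: 21/4·(32/117) + 3·(-17/9) + 15·(34/13) = 35

35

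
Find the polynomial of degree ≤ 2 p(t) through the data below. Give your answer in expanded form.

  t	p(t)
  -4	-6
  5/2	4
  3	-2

p(t) = -(176/91)t^2 - (124/91)t + 1774/91

Newton's divided differences:
p[-4,5/2] = (4 - (-6)) / (5/2 - (-4)) = 20/13
p[5/2,3] = (-2 - 4) / (3 - 5/2) = -12
p[-4,5/2,3] = (-12 - 20/13) / (3 - (-4)) = -176/91
p(t) = -6 + (20/13)·(t + 4) + (-176/91)·(t + 4)(t - 5/2)
Expanding: p(t) = -(176/91)t^2 - (124/91)t + 1774/91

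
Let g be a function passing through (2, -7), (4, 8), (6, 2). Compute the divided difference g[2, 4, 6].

g[2,4] = (8 - (-7)) / (4 - 2) = 15/2
g[4,6] = (2 - 8) / (6 - 4) = -3
g[2,4,6] = (-3 - 15/2) / (6 - 2) = -21/8

-21/8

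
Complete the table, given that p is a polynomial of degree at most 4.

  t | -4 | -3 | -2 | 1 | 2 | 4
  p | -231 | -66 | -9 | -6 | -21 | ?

-255

The 5 known values determine p uniquely (degree ≤ 4).
Evaluate each Lagrange basis at t = 4:
L_0(4) = (7)·(6)·(3)·(2)/[(-1)·(-2)·(-5)·(-6)] = 21/5
L_1(4) = (8)·(6)·(3)·(2)/[(1)·(-1)·(-4)·(-5)] = -72/5
L_2(4) = (8)·(7)·(3)·(2)/[(2)·(1)·(-3)·(-4)] = 14
L_3(4) = (8)·(7)·(6)·(2)/[(5)·(4)·(3)·(-1)] = -56/5
L_4(4) = (8)·(7)·(6)·(3)/[(6)·(5)·(4)·(1)] = 42/5
Sum: (-231)·(21/5) + (-66)·(-72/5) + (-9)·(14) + (-6)·(-56/5) + (-21)·(42/5) = -255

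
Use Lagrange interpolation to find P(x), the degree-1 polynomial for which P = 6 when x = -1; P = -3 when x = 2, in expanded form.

Build the Lagrange basis polynomials:
L_0(x) = (x - 2) / [-3] = -(1/3)x + 2/3
L_1(x) = (x + 1) / [3] = (1/3)x + 1/3
P(x) = 6·L_0 + (-3)·L_1
  6·L_0(x) = -2x + 4
  (-3)·L_1(x) = -x - 1
Adding term by term: -3x + 3

P(x) = -3x + 3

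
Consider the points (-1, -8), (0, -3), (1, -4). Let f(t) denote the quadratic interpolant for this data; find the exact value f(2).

-11

Using Newton's divided-difference form:
f[-1,0] = (-3 - (-8)) / (0 - (-1)) = 5
f[0,1] = (-4 - (-3)) / (1 - 0) = -1
f[-1,0,1] = (-1 - 5) / (1 - (-1)) = -3
f(2) = -8 + 5·(3) + (-3)·(3)·(2) = -11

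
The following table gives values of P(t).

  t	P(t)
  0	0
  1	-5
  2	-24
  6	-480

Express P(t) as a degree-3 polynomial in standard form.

P(t) = -2t^3 - t^2 - 2t

Build the Lagrange basis polynomials:
L_0(t) = (t - 1)(t - 2)(t - 6) / [-12] = -(1/12)t^3 + (3/4)t^2 - (5/3)t + 1
L_1(t) = t(t - 2)(t - 6) / [5] = (1/5)t^3 - (8/5)t^2 + (12/5)t
L_2(t) = t(t - 1)(t - 6) / [-8] = -(1/8)t^3 + (7/8)t^2 - (3/4)t
L_3(t) = t(t - 1)(t - 2) / [120] = (1/120)t^3 - (1/40)t^2 + (1/60)t
P(t) = 0·L_0 + (-5)·L_1 + (-24)·L_2 + (-480)·L_3
  0·L_0(t) = 0
  (-5)·L_1(t) = -t^3 + 8t^2 - 12t
  (-24)·L_2(t) = 3t^3 - 21t^2 + 18t
  (-480)·L_3(t) = -4t^3 + 12t^2 - 8t
Adding term by term: -2t^3 - t^2 - 2t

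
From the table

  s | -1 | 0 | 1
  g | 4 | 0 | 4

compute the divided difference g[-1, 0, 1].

4

g[-1,0] = (0 - 4) / (0 - (-1)) = -4
g[0,1] = (4 - 0) / (1 - 0) = 4
g[-1,0,1] = (4 - (-4)) / (1 - (-1)) = 4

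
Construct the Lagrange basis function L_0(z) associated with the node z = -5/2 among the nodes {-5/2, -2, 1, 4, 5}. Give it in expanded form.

L_0(z) = (z + 2)(z - 1)(z - 4)(z - 5) / [(-1/2)·(-7/2)·(-13/2)·(-15/2)]
       = (z^4 - 8z^3 + 9z^2 + 38z - 40) / (1365/16)

L_0(z) = (16/1365)z^4 - (128/1365)z^3 + (48/455)z^2 + (608/1365)z - 128/273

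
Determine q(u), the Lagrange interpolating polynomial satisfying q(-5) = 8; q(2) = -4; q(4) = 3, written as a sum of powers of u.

L_0(u) = (u - 2)(u - 4) / [63] = (1/63)u^2 - (2/21)u + 8/63
L_1(u) = (u + 5)(u - 4) / [-14] = -(1/14)u^2 - (1/14)u + 10/7
L_2(u) = (u + 5)(u - 2) / [18] = (1/18)u^2 + (1/6)u - 5/9
q(u) = 8·L_0 + (-4)·L_1 + 3·L_2
  8·L_0(u) = (8/63)u^2 - (16/21)u + 64/63
  (-4)·L_1(u) = (2/7)u^2 + (2/7)u - 40/7
  3·L_2(u) = (1/6)u^2 + (1/2)u - 5/3
Adding term by term: (73/126)u^2 + (1/42)u - 401/63

q(u) = (73/126)u^2 + (1/42)u - 401/63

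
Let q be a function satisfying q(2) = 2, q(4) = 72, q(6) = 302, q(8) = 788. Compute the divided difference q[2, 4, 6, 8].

2

q[2,4] = (72 - 2) / (4 - 2) = 35
q[4,6] = (302 - 72) / (6 - 4) = 115
q[6,8] = (788 - 302) / (8 - 6) = 243
q[2,4,6] = (115 - 35) / (6 - 2) = 20
q[4,6,8] = (243 - 115) / (8 - 4) = 32
q[2,4,6,8] = (32 - 20) / (8 - 2) = 2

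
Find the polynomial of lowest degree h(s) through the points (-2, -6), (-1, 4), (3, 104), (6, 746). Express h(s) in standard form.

Newton's divided differences:
h[-2,-1] = (4 - (-6)) / (-1 - (-2)) = 10
h[-1,3] = (104 - 4) / (3 - (-1)) = 25
h[3,6] = (746 - 104) / (6 - 3) = 214
h[-2,-1,3] = (25 - 10) / (3 - (-2)) = 3
h[-1,3,6] = (214 - 25) / (6 - (-1)) = 27
h[-2,-1,3,6] = (27 - 3) / (6 - (-2)) = 3
h(s) = -6 + 10·(s + 2) + 3·(s + 2)(s + 1) + 3·(s + 2)(s + 1)(s - 3)
Expanding: h(s) = 3s^3 + 3s^2 - 2s + 2

h(s) = 3s^3 + 3s^2 - 2s + 2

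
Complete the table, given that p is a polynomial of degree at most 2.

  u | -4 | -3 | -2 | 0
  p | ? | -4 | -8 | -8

8/3

The 3 known values determine p uniquely (degree ≤ 2).
Evaluate each Lagrange basis at u = -4:
L_0(-4) = (-2)·(-4)/[(-1)·(-3)] = 8/3
L_1(-4) = (-1)·(-4)/[(1)·(-2)] = -2
L_2(-4) = (-1)·(-2)/[(3)·(2)] = 1/3
Sum: (-4)·(8/3) + (-8)·(-2) + (-8)·(1/3) = 8/3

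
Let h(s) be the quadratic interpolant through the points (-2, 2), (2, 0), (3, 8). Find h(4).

97/5

L_0(4) = (2)·(1)/[(-4)·(-5)] = 1/10
L_1(4) = (6)·(1)/[(4)·(-1)] = -3/2
L_2(4) = (6)·(2)/[(5)·(1)] = 12/5
Sum: 2·(1/10) + 0 + 8·(12/5) = 97/5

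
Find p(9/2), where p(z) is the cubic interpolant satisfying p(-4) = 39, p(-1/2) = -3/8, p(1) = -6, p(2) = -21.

-1133/8

Evaluate each Lagrange basis at z = 9/2:
L_0(9/2) = (5)·(7/2)·(5/2)/[(-7/2)·(-5)·(-6)] = -5/12
L_1(9/2) = (17/2)·(7/2)·(5/2)/[(7/2)·(-3/2)·(-5/2)] = 17/3
L_2(9/2) = (17/2)·(5)·(5/2)/[(5)·(3/2)·(-1)] = -85/6
L_3(9/2) = (17/2)·(5)·(7/2)/[(6)·(5/2)·(1)] = 119/12
Sum: 39·(-5/12) + (-3/8)·(17/3) + (-6)·(-85/6) + (-21)·(119/12) = -1133/8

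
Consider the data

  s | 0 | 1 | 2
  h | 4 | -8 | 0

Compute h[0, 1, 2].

10

h[0,1] = (-8 - 4) / (1 - 0) = -12
h[1,2] = (0 - (-8)) / (2 - 1) = 8
h[0,1,2] = (8 - (-12)) / (2 - 0) = 10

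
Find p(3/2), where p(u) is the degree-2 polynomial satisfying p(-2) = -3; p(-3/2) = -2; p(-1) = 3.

Using Newton's divided-difference form:
p[-2,-3/2] = (-2 - (-3)) / (-3/2 - (-2)) = 2
p[-3/2,-1] = (3 - (-2)) / (-1 - (-3/2)) = 10
p[-2,-3/2,-1] = (10 - 2) / (-1 - (-2)) = 8
p(3/2) = -3 + 2·(7/2) + 8·(7/2)·(3) = 88

88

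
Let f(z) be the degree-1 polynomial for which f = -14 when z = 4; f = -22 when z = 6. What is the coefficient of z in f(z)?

-4

The leading coefficient equals the top divided difference f[4,6].
f[4,6] = (-22 - (-14)) / (6 - 4) = -4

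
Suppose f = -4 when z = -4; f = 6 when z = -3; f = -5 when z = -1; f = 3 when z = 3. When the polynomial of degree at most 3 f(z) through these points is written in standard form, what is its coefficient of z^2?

Build the Lagrange basis polynomials:
L_0(z) = (z + 3)(z + 1)(z - 3) / [-21] = -(1/21)z^3 - (1/21)z^2 + (3/7)z + 3/7
L_1(z) = (z + 4)(z + 1)(z - 3) / [12] = (1/12)z^3 + (1/6)z^2 - (11/12)z - 1
L_2(z) = (z + 4)(z + 3)(z - 3) / [-24] = -(1/24)z^3 - (1/6)z^2 + (3/8)z + 3/2
L_3(z) = (z + 4)(z + 3)(z + 1) / [168] = (1/168)z^3 + (1/21)z^2 + (19/168)z + 1/14
f(z) = (-4)·L_0 + 6·L_1 + (-5)·L_2 + 3·L_3
Only the coefficient of z^2 is needed; take it from each L_i and combine:
(-4)·(-1/21) + 6·(1/6) + (-5)·(-1/6) + 3·(1/21) = 13/6

13/6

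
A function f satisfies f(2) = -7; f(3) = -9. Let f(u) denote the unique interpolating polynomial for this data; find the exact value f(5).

-13

L_0(5) = (2)/[(-1)] = -2
L_1(5) = (3)/[(1)] = 3
Sum: (-7)·(-2) + (-9)·(3) = -13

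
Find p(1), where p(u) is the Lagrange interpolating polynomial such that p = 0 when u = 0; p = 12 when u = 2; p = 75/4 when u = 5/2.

3

Evaluate each Lagrange basis at u = 1:
L_0(1) = (-1)·(-3/2)/[(-2)·(-5/2)] = 3/10
L_1(1) = (1)·(-3/2)/[(2)·(-1/2)] = 3/2
L_2(1) = (1)·(-1)/[(5/2)·(1/2)] = -4/5
Sum: 0 + 12·(3/2) + 75/4·(-4/5) = 3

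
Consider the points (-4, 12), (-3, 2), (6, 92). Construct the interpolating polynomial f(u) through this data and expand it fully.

Build the Lagrange basis polynomials:
L_0(u) = (u + 3)(u - 6) / [10] = (1/10)u^2 - (3/10)u - 9/5
L_1(u) = (u + 4)(u - 6) / [-9] = -(1/9)u^2 + (2/9)u + 8/3
L_2(u) = (u + 4)(u + 3) / [90] = (1/90)u^2 + (7/90)u + 2/15
f(u) = 12·L_0 + 2·L_1 + 92·L_2
  12·L_0(u) = (6/5)u^2 - (18/5)u - 108/5
  2·L_1(u) = -(2/9)u^2 + (4/9)u + 16/3
  92·L_2(u) = (46/45)u^2 + (322/45)u + 184/15
Adding term by term: 2u^2 + 4u - 4

f(u) = 2u^2 + 4u - 4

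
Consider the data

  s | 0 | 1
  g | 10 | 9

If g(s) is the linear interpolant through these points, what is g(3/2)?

17/2

Evaluate each Lagrange basis at s = 3/2:
L_0(3/2) = (1/2)/[(-1)] = -1/2
L_1(3/2) = (3/2)/[(1)] = 3/2
Sum: 10·(-1/2) + 9·(3/2) = 17/2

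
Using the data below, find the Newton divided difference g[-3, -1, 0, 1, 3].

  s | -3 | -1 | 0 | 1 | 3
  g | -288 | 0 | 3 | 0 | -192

-3

g[-3,-1] = (0 - (-288)) / (-1 - (-3)) = 144
g[-1,0] = (3 - 0) / (0 - (-1)) = 3
g[0,1] = (0 - 3) / (1 - 0) = -3
g[1,3] = (-192 - 0) / (3 - 1) = -96
g[-3,-1,0] = (3 - 144) / (0 - (-3)) = -47
g[-1,0,1] = (-3 - 3) / (1 - (-1)) = -3
g[0,1,3] = (-96 - (-3)) / (3 - 0) = -31
g[-3,-1,0,1] = (-3 - (-47)) / (1 - (-3)) = 11
g[-1,0,1,3] = (-31 - (-3)) / (3 - (-1)) = -7
g[-3,-1,0,1,3] = (-7 - 11) / (3 - (-3)) = -3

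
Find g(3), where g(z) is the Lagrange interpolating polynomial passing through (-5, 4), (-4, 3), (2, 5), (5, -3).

56/15

Evaluate each Lagrange basis at z = 3:
L_0(3) = (7)·(1)·(-2)/[(-1)·(-7)·(-10)] = 1/5
L_1(3) = (8)·(1)·(-2)/[(1)·(-6)·(-9)] = -8/27
L_2(3) = (8)·(7)·(-2)/[(7)·(6)·(-3)] = 8/9
L_3(3) = (8)·(7)·(1)/[(10)·(9)·(3)] = 28/135
Sum: 4·(1/5) + 3·(-8/27) + 5·(8/9) + (-3)·(28/135) = 56/15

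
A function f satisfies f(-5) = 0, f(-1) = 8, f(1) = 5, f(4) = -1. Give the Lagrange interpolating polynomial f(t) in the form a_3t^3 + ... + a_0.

f(t) = (29/540)t^3 - (17/54)t^2 - (839/540)t + 184/27

L_0(t) = (t + 1)(t - 1)(t - 4) / [-216] = -(1/216)t^3 + (1/54)t^2 + (1/216)t - 1/54
L_1(t) = (t + 5)(t - 1)(t - 4) / [40] = (1/40)t^3 - (21/40)t + 1/2
L_2(t) = (t + 5)(t + 1)(t - 4) / [-36] = -(1/36)t^3 - (1/18)t^2 + (19/36)t + 5/9
L_3(t) = (t + 5)(t + 1)(t - 1) / [135] = (1/135)t^3 + (1/27)t^2 - (1/135)t - 1/27
f(t) = 0·L_0 + 8·L_1 + 5·L_2 + (-1)·L_3
  0·L_0(t) = 0
  8·L_1(t) = (1/5)t^3 - (21/5)t + 4
  5·L_2(t) = -(5/36)t^3 - (5/18)t^2 + (95/36)t + 25/9
  (-1)·L_3(t) = -(1/135)t^3 - (1/27)t^2 + (1/135)t + 1/27
Adding term by term: (29/540)t^3 - (17/54)t^2 - (839/540)t + 184/27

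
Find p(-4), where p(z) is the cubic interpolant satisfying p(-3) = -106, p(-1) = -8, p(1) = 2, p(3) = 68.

Using Newton's divided-difference form:
p[-3,-1] = (-8 - (-106)) / (-1 - (-3)) = 49
p[-1,1] = (2 - (-8)) / (1 - (-1)) = 5
p[1,3] = (68 - 2) / (3 - 1) = 33
p[-3,-1,1] = (5 - 49) / (1 - (-3)) = -11
p[-1,1,3] = (33 - 5) / (3 - (-1)) = 7
p[-3,-1,1,3] = (7 - (-11)) / (3 - (-3)) = 3
p(-4) = -106 + 49·(-1) + (-11)·(-1)·(-3) + 3·(-1)·(-3)·(-5) = -233

-233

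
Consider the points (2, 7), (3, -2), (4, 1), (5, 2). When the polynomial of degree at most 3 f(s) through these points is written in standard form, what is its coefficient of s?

-299/3

Build the Lagrange basis polynomials:
L_0(s) = (s - 3)(s - 4)(s - 5) / [-6] = -(1/6)s^3 + 2s^2 - (47/6)s + 10
L_1(s) = (s - 2)(s - 4)(s - 5) / [2] = (1/2)s^3 - (11/2)s^2 + 19s - 20
L_2(s) = (s - 2)(s - 3)(s - 5) / [-2] = -(1/2)s^3 + 5s^2 - (31/2)s + 15
L_3(s) = (s - 2)(s - 3)(s - 4) / [6] = (1/6)s^3 - (3/2)s^2 + (13/3)s - 4
f(s) = 7·L_0 + (-2)·L_1 + 1·L_2 + 2·L_3
Only the coefficient of s is needed; take it from each L_i and combine:
7·(-47/6) + (-2)·(19) + 1·(-31/2) + 2·(13/3) = -299/3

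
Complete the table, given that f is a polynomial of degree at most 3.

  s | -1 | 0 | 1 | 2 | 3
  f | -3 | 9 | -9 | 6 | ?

117

The 4 known values determine f uniquely (degree ≤ 3).
L_0(3) = (3)·(2)·(1)/[(-1)·(-2)·(-3)] = -1
L_1(3) = (4)·(2)·(1)/[(1)·(-1)·(-2)] = 4
L_2(3) = (4)·(3)·(1)/[(2)·(1)·(-1)] = -6
L_3(3) = (4)·(3)·(2)/[(3)·(2)·(1)] = 4
Sum: (-3)·(-1) + 9·(4) + (-9)·(-6) + 6·(4) = 117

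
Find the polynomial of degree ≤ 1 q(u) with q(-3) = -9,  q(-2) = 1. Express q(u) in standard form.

L_0(u) = (u + 2) / [-1] = -u - 2
L_1(u) = (u + 3) / [1] = u + 3
q(u) = (-9)·L_0 + 1·L_1
  (-9)·L_0(u) = 9u + 18
  1·L_1(u) = u + 3
Adding term by term: 10u + 21

q(u) = 10u + 21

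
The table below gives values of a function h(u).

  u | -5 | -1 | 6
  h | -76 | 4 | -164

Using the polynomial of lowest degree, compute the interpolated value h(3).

L_0(3) = (4)·(-3)/[(-4)·(-11)] = -3/11
L_1(3) = (8)·(-3)/[(4)·(-7)] = 6/7
L_2(3) = (8)·(4)/[(11)·(7)] = 32/77
Sum: (-76)·(-3/11) + 4·(6/7) + (-164)·(32/77) = -44

-44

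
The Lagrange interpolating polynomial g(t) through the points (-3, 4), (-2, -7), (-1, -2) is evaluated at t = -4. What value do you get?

Evaluate each Lagrange basis at t = -4:
L_0(-4) = (-2)·(-3)/[(-1)·(-2)] = 3
L_1(-4) = (-1)·(-3)/[(1)·(-1)] = -3
L_2(-4) = (-1)·(-2)/[(2)·(1)] = 1
Sum: 4·(3) + (-7)·(-3) + (-2)·(1) = 31

31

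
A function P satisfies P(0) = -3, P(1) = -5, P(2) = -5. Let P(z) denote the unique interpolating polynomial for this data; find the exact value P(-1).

L_0(-1) = (-2)·(-3)/[(-1)·(-2)] = 3
L_1(-1) = (-1)·(-3)/[(1)·(-1)] = -3
L_2(-1) = (-1)·(-2)/[(2)·(1)] = 1
Sum: (-3)·(3) + (-5)·(-3) + (-5)·(1) = 1

1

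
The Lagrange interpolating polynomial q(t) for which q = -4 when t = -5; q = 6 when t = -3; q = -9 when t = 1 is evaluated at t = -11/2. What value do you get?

-799/96

Evaluate each Lagrange basis at t = -11/2:
L_0(-11/2) = (-5/2)·(-13/2)/[(-2)·(-6)] = 65/48
L_1(-11/2) = (-1/2)·(-13/2)/[(2)·(-4)] = -13/32
L_2(-11/2) = (-1/2)·(-5/2)/[(6)·(4)] = 5/96
Sum: (-4)·(65/48) + 6·(-13/32) + (-9)·(5/96) = -799/96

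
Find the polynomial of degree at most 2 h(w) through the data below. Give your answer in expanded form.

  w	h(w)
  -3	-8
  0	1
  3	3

h(w) = -(7/18)w^2 + (11/6)w + 1

Newton's divided differences:
h[-3,0] = (1 - (-8)) / (0 - (-3)) = 3
h[0,3] = (3 - 1) / (3 - 0) = 2/3
h[-3,0,3] = (2/3 - 3) / (3 - (-3)) = -7/18
h(w) = -8 + 3·(w + 3) + (-7/18)·(w + 3)w
Expanding: h(w) = -(7/18)w^2 + (11/6)w + 1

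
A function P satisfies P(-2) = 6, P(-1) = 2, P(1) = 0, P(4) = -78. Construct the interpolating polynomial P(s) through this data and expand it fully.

L_0(s) = (s + 1)(s - 1)(s - 4) / [-18] = -(1/18)s^3 + (2/9)s^2 + (1/18)s - 2/9
L_1(s) = (s + 2)(s - 1)(s - 4) / [10] = (1/10)s^3 - (3/10)s^2 - (3/5)s + 4/5
L_2(s) = (s + 2)(s + 1)(s - 4) / [-18] = -(1/18)s^3 + (1/18)s^2 + (5/9)s + 4/9
L_3(s) = (s + 2)(s + 1)(s - 1) / [90] = (1/90)s^3 + (1/45)s^2 - (1/90)s - 1/45
P(s) = 6·L_0 + 2·L_1 + 0·L_2 + (-78)·L_3
  6·L_0(s) = -(1/3)s^3 + (4/3)s^2 + (1/3)s - 4/3
  2·L_1(s) = (1/5)s^3 - (3/5)s^2 - (6/5)s + 8/5
  0·L_2(s) = 0
  (-78)·L_3(s) = -(13/15)s^3 - (26/15)s^2 + (13/15)s + 26/15
Adding term by term: -s^3 - s^2 + 2

P(s) = -s^3 - s^2 + 2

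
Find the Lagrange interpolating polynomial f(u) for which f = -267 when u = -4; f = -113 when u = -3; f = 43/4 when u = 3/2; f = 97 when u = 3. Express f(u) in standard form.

L_0(u) = (u + 3)(u - 3/2)(u - 3) / [-77/2] = -(2/77)u^3 + (3/77)u^2 + (18/77)u - 27/77
L_1(u) = (u + 4)(u - 3/2)(u - 3) / [27] = (1/27)u^3 - (1/54)u^2 - (1/2)u + 2/3
L_2(u) = (u + 4)(u + 3)(u - 3) / [-297/8] = -(8/297)u^3 - (32/297)u^2 + (8/33)u + 32/33
L_3(u) = (u + 4)(u + 3)(u - 3/2) / [63] = (1/63)u^3 + (11/126)u^2 + (1/42)u - 2/7
f(u) = (-267)·L_0 + (-113)·L_1 + (43/4)·L_2 + 97·L_3
  (-267)·L_0(u) = (534/77)u^3 - (801/77)u^2 - (4806/77)u + 7209/77
  (-113)·L_1(u) = -(113/27)u^3 + (113/54)u^2 + (113/2)u - 226/3
  (43/4)·L_2(u) = -(86/297)u^3 - (344/297)u^2 + (86/33)u + 344/33
  97·L_3(u) = (97/63)u^3 + (1067/126)u^2 + (97/42)u - 194/7
Adding term by term: 4u^3 - u^2 - u + 1

f(u) = 4u^3 - u^2 - u + 1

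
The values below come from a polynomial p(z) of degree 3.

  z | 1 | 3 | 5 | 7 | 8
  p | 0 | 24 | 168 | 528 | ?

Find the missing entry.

The 4 known values determine p uniquely (degree ≤ 3).
Evaluate each Lagrange basis at z = 8:
L_0(8) = (5)·(3)·(1)/[(-2)·(-4)·(-6)] = -5/16
L_1(8) = (7)·(3)·(1)/[(2)·(-2)·(-4)] = 21/16
L_2(8) = (7)·(5)·(1)/[(4)·(2)·(-2)] = -35/16
L_3(8) = (7)·(5)·(3)/[(6)·(4)·(2)] = 35/16
Sum: 0 + 24·(21/16) + 168·(-35/16) + 528·(35/16) = 819

819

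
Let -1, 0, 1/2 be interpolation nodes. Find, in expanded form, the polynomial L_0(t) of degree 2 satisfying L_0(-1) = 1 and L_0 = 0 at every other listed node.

L_0(t) = t(t - 1/2) / [(-1)·(-3/2)]
       = (t^2 - (1/2)t) / (3/2)

L_0(t) = (2/3)t^2 - (1/3)t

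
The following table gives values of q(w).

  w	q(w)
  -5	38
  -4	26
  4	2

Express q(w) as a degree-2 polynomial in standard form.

q(w) = w^2 - 3w - 2

L_0(w) = (w + 4)(w - 4) / [9] = (1/9)w^2 - 16/9
L_1(w) = (w + 5)(w - 4) / [-8] = -(1/8)w^2 - (1/8)w + 5/2
L_2(w) = (w + 5)(w + 4) / [72] = (1/72)w^2 + (1/8)w + 5/18
q(w) = 38·L_0 + 26·L_1 + 2·L_2
  38·L_0(w) = (38/9)w^2 - 608/9
  26·L_1(w) = -(13/4)w^2 - (13/4)w + 65
  2·L_2(w) = (1/36)w^2 + (1/4)w + 5/9
Adding term by term: w^2 - 3w - 2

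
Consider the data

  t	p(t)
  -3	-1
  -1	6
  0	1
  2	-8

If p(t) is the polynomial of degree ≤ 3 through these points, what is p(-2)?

98/15

L_0(-2) = (-1)·(-2)·(-4)/[(-2)·(-3)·(-5)] = 4/15
L_1(-2) = (1)·(-2)·(-4)/[(2)·(-1)·(-3)] = 4/3
L_2(-2) = (1)·(-1)·(-4)/[(3)·(1)·(-2)] = -2/3
L_3(-2) = (1)·(-1)·(-2)/[(5)·(3)·(2)] = 1/15
Sum: (-1)·(4/15) + 6·(4/3) + 1·(-2/3) + (-8)·(1/15) = 98/15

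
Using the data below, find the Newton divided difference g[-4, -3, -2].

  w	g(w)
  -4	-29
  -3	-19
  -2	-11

-1

g[-4,-3] = (-19 - (-29)) / (-3 - (-4)) = 10
g[-3,-2] = (-11 - (-19)) / (-2 - (-3)) = 8
g[-4,-3,-2] = (8 - 10) / (-2 - (-4)) = -1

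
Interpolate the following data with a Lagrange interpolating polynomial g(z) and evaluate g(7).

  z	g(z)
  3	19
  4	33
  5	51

L_0(7) = (3)·(2)/[(-1)·(-2)] = 3
L_1(7) = (4)·(2)/[(1)·(-1)] = -8
L_2(7) = (4)·(3)/[(2)·(1)] = 6
Sum: 19·(3) + 33·(-8) + 51·(6) = 99

99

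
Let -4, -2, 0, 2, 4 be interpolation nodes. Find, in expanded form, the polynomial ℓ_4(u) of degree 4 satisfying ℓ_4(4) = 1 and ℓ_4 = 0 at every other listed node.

ℓ_4(u) = (u + 4)(u + 2)u(u - 2) / [(8)·(6)·(4)·(2)]
       = (u^4 + 4u^3 - 4u^2 - 16u) / (384)

ℓ_4(u) = (1/384)u^4 + (1/96)u^3 - (1/96)u^2 - (1/24)u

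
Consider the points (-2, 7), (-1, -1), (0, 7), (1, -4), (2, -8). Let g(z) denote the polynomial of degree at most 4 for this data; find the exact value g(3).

82

Evaluate each Lagrange basis at z = 3:
L_0(3) = (4)·(3)·(2)·(1)/[(-1)·(-2)·(-3)·(-4)] = 1
L_1(3) = (5)·(3)·(2)·(1)/[(1)·(-1)·(-2)·(-3)] = -5
L_2(3) = (5)·(4)·(2)·(1)/[(2)·(1)·(-1)·(-2)] = 10
L_3(3) = (5)·(4)·(3)·(1)/[(3)·(2)·(1)·(-1)] = -10
L_4(3) = (5)·(4)·(3)·(2)/[(4)·(3)·(2)·(1)] = 5
Sum: 7·(1) + (-1)·(-5) + 7·(10) + (-4)·(-10) + (-8)·(5) = 82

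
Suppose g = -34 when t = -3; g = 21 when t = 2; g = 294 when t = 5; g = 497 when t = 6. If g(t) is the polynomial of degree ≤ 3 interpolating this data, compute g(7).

776

Evaluate each Lagrange basis at t = 7:
L_0(7) = (5)·(2)·(1)/[(-5)·(-8)·(-9)] = -1/36
L_1(7) = (10)·(2)·(1)/[(5)·(-3)·(-4)] = 1/3
L_2(7) = (10)·(5)·(1)/[(8)·(3)·(-1)] = -25/12
L_3(7) = (10)·(5)·(2)/[(9)·(4)·(1)] = 25/9
Sum: (-34)·(-1/36) + 21·(1/3) + 294·(-25/12) + 497·(25/9) = 776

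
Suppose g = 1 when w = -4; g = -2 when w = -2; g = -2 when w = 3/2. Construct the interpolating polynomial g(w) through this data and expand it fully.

g(w) = (3/11)w^2 + (3/22)w - 31/11

Newton's divided differences:
g[-4,-2] = (-2 - 1) / (-2 - (-4)) = -3/2
g[-2,3/2] = (-2 - (-2)) / (3/2 - (-2)) = 0
g[-4,-2,3/2] = (0 - (-3/2)) / (3/2 - (-4)) = 3/11
g(w) = 1 + (-3/2)·(w + 4) + (3/11)·(w + 4)(w + 2)
Expanding: g(w) = (3/11)w^2 + (3/22)w - 31/11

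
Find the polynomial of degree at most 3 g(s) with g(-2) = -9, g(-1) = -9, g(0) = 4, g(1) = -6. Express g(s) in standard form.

g(s) = -6s^3 - (23/2)s^2 + (15/2)s + 4

Newton's divided differences:
g[-2,-1] = (-9 - (-9)) / (-1 - (-2)) = 0
g[-1,0] = (4 - (-9)) / (0 - (-1)) = 13
g[0,1] = (-6 - 4) / (1 - 0) = -10
g[-2,-1,0] = (13 - 0) / (0 - (-2)) = 13/2
g[-1,0,1] = (-10 - 13) / (1 - (-1)) = -23/2
g[-2,-1,0,1] = (-23/2 - 13/2) / (1 - (-2)) = -6
g(s) = -9 + (13/2)·(s + 2)(s + 1) + (-6)·(s + 2)(s + 1)s
Expanding: g(s) = -6s^3 - (23/2)s^2 + (15/2)s + 4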